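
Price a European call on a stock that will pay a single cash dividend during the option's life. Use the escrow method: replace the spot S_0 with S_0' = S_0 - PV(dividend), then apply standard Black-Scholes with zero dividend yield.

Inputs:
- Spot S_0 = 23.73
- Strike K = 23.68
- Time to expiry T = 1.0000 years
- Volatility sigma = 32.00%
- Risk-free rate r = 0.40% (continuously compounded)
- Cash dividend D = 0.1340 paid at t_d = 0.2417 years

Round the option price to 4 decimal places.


Answer: Price = 3.0042

Derivation:
PV(D) = D * exp(-r * t_d) = 0.1340 * 0.99903367 = 0.13387051
S_0' = S_0 - PV(D) = 23.7300 - 0.13387051 = 23.59612949
d1 = (ln(S_0'/K) + (r + sigma^2/2)*T) / (sigma*sqrt(T)) = 0.16141214
d2 = d1 - sigma*sqrt(T) = -0.15858786
exp(-rT) = 0.99600799
N(d1) = 0.56411560; N(d2) = 0.43699680
C = S_0' * N(d1) - K * exp(-rT) * N(d2) = 23.59612949 * 0.56411560 - 23.6800 * 0.99600799 * 0.43699680 = 3.0042


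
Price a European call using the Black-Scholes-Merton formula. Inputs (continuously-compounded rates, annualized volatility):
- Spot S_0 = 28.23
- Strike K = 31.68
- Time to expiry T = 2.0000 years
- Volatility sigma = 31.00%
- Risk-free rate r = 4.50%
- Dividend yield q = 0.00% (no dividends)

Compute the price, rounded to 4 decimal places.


d1 = (ln(S/K) + (r - q + 0.5*sigma^2) * T) / (sigma * sqrt(T)) = 0.16149332
d2 = d1 - sigma * sqrt(T) = -0.27691288
exp(-rT) = 0.91393119; exp(-qT) = 1.00000000
C = S_0 * exp(-qT) * N(d1) - K * exp(-rT) * N(d2)
N(d1) = 0.56414757; N(d2) = 0.39092350
C = 28.2300 * 1.00000000 * 0.56414757 - 31.6800 * 0.91393119 * 0.39092350 = 4.6073

Answer: Price = 4.6073


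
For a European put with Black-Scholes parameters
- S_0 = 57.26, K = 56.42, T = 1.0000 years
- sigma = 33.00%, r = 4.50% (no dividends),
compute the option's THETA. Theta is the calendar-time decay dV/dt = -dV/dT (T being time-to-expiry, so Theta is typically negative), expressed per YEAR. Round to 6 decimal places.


Answer: Theta = -2.352035

Derivation:
d1 = 0.3461472548; d2 = 0.0161472548
phi(d1) = 0.3757438964; exp(-qT) = 1.0000000000; exp(-rT) = 0.9559974818
Theta = -S*exp(-qT)*phi(d1)*sigma/(2*sqrt(T)) + r*K*exp(-rT)*N(-d2) - q*S*exp(-qT)*N(-d1)
N(-d1) = 0.3646160259; N(-d2) = 0.4935584573; sqrt(T) = 1.0000000000
Term 1 = -57.2600 * 1.0000000000 * 0.3757438964 * 0.3300 / (2 * 1.0000000000) = -3.5499907588
Term 2 = 0.0450 * 56.4200 * 0.9559974818 * 0.4935584573 = 1.1979562067
Term 3 = 0 (no dividend yield, q = 0)
Theta = -3.5499907588 + (1.1979562067) + (0.0000000000) = -2.352035


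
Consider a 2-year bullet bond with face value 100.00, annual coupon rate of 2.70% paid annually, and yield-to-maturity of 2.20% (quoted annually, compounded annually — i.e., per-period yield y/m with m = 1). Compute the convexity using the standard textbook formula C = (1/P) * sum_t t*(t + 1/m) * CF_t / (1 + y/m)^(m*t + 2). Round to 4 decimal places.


Answer: Convexity = 5.6443

Derivation:
Coupon per period c = face * coupon_rate / m = 2.700000
Periods per year m = 1; per-period yield y/m = 0.022000
Number of cashflows N = 2
Cashflows (t years, CF_t, discount factor 1/(1+y/m)^(m*t), PV):
  t = 1.0000: CF_t = 2.700000, DF = 0.978474, PV = 2.641879
  t = 2.0000: CF_t = 102.700000, DF = 0.957411, PV = 98.326063
Price P = sum_t PV_t = 100.967942
Convexity numerator sum_t t*(t + 1/m) * CF_t / (1+y/m)^(m*t + 2):
  t = 1.0000: term = 5.058725
  t = 2.0000: term = 564.830462
Convexity = (1/P) * sum = 569.889187 / 100.967942 = 5.644259


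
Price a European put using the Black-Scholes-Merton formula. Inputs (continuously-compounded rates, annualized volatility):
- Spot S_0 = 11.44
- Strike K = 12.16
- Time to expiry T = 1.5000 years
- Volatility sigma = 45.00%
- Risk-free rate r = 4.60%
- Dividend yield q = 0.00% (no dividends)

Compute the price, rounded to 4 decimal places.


Answer: Price = 2.4289

Derivation:
d1 = (ln(S/K) + (r - q + 0.5*sigma^2) * T) / (sigma * sqrt(T)) = 0.29001797
d2 = d1 - sigma * sqrt(T) = -0.26111722
exp(-rT) = 0.93332668; exp(-qT) = 1.00000000
P = K * exp(-rT) * N(-d2) - S_0 * exp(-qT) * N(-d1)
N(-d1) = 0.38590125; N(-d2) = 0.60299894
P = 12.1600 * 0.93332668 * 0.60299894 - 11.4400 * 1.00000000 * 0.38590125 = 2.4289


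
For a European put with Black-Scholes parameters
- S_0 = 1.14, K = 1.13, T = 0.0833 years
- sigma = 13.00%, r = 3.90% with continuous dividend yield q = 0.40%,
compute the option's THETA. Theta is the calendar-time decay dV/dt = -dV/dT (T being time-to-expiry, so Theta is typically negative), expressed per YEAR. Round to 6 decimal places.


d1 = 0.3312880638; d2 = 0.2937678026
phi(d1) = 0.3776398090; exp(-qT) = 0.9996668555; exp(-rT) = 0.9967565713
Theta = -S*exp(-qT)*phi(d1)*sigma/(2*sqrt(T)) + r*K*exp(-rT)*N(-d2) - q*S*exp(-qT)*N(-d1)
N(-d1) = 0.3702134532; N(-d2) = 0.3844676699; sqrt(T) = 0.2886173938
Term 1 = -1.1400 * 0.9996668555 * 0.3776398090 * 0.1300 / (2 * 0.2886173938) = -0.0969234288
Term 2 = 0.0390 * 1.1300 * 0.9967565713 * 0.3844676699 = 0.0168885352
Term 3 = -0.0040 * 1.1400 * 0.9996668555 * 0.3702134532 = -0.0016876109
Theta = -0.0969234288 + (0.0168885352) + (-0.0016876109) = -0.081723

Answer: Theta = -0.081723


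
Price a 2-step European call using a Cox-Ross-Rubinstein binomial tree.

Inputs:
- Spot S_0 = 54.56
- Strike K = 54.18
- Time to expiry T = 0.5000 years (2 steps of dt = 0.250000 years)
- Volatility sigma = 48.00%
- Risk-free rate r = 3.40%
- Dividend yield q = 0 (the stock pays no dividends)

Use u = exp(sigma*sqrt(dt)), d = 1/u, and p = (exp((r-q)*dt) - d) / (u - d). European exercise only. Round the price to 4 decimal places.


Answer: Price = V(0,0) = 7.1927

Derivation:
dt = T/N = 0.250000
u = exp(sigma*sqrt(dt)) = 1.271249; d = 1/u = 0.786628
p = (exp((r-q)*dt) - d) / (u - d) = 0.457901
Discount per step: exp(-r*dt) = 0.991536
Stock lattice S(k, i) with i counting down-moves:
  k=0: S(0,0) = 54.5600
  k=1: S(1,0) = 69.3594; S(1,1) = 42.9184
  k=2: S(2,0) = 88.1730; S(2,1) = 54.5600; S(2,2) = 33.7608
Terminal payoffs V(N, i) = max(S_T - K, 0):
  V(2,0) = 33.993019; V(2,1) = 0.380000; V(2,2) = 0.000000
Backward induction: V(k, i) = exp(-r*dt) * [p * V(k+1, i) + (1-p) * V(k+1, i+1)].
  V(1,0) = exp(-r*dt) * [p*33.993019 + (1-p)*0.380000] = 15.637932
  V(1,1) = exp(-r*dt) * [p*0.380000 + (1-p)*0.000000] = 0.172529
  V(0,0) = exp(-r*dt) * [p*15.637932 + (1-p)*0.172529] = 7.192747


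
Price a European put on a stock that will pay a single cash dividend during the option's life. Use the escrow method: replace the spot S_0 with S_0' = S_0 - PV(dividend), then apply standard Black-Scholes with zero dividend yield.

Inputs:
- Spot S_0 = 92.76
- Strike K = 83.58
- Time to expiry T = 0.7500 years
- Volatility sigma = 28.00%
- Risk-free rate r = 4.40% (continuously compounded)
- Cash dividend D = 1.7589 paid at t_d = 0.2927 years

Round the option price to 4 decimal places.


Answer: Price = 4.1775

Derivation:
PV(D) = D * exp(-r * t_d) = 1.7589 * 0.98720378 = 1.73639272
S_0' = S_0 - PV(D) = 92.7600 - 1.73639272 = 91.02360728
d1 = (ln(S_0'/K) + (r + sigma^2/2)*T) / (sigma*sqrt(T)) = 0.60916489
d2 = d1 - sigma*sqrt(T) = 0.36667778
exp(-rT) = 0.96753856
N(-d1) = 0.27120757; N(-d2) = 0.35692969
P = K * exp(-rT) * N(-d2) - S_0' * N(-d1) = 83.5800 * 0.96753856 * 0.35692969 - 91.02360728 * 0.27120757 = 4.1775


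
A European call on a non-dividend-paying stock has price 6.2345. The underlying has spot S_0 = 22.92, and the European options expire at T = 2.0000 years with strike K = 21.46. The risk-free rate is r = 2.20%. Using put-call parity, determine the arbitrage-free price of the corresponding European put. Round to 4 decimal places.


Put-call parity: C - P = S_0 * exp(-qT) - K * exp(-rT).
S_0 * exp(-qT) = 22.9200 * 1.00000000 = 22.92000000
K * exp(-rT) = 21.4600 * 0.95695396 = 20.53623193
P = C - S*exp(-qT) + K*exp(-rT)
P = 6.2345 - 22.92000000 + 20.53623193 = 3.8507

Answer: Put price = 3.8507


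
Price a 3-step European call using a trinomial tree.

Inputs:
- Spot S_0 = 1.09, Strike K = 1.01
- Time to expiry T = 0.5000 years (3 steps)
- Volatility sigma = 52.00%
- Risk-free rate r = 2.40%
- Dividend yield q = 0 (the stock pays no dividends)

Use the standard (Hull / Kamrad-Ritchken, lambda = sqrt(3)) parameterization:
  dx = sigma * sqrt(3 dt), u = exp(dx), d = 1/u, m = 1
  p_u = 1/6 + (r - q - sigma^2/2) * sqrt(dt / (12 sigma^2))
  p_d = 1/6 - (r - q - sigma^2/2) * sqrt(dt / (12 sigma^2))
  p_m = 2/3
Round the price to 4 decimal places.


Answer: Price = V(0,0) = 0.2000

Derivation:
dt = T/N = 0.166667; dx = sigma*sqrt(3*dt) = 0.367696
u = exp(dx) = 1.444402; d = 1/u = 0.692328
p_u = 0.141465, p_m = 0.666667, p_d = 0.191869
Discount per step: exp(-r*dt) = 0.996008
Stock lattice S(k, j) with j the centered position index:
  k=0: S(0,+0) = 1.0900
  k=1: S(1,-1) = 0.7546; S(1,+0) = 1.0900; S(1,+1) = 1.5744
  k=2: S(2,-2) = 0.5225; S(2,-1) = 0.7546; S(2,+0) = 1.0900; S(2,+1) = 1.5744; S(2,+2) = 2.2741
  k=3: S(3,-3) = 0.3617; S(3,-2) = 0.5225; S(3,-1) = 0.7546; S(3,+0) = 1.0900; S(3,+1) = 1.5744; S(3,+2) = 2.2741; S(3,+3) = 3.2847
Terminal payoffs V(N, j) = max(S_T - K, 0):
  V(3,-3) = 0.000000; V(3,-2) = 0.000000; V(3,-1) = 0.000000; V(3,+0) = 0.080000; V(3,+1) = 0.564398; V(3,+2) = 1.264064; V(3,+3) = 2.274664
Backward induction: V(k, j) = exp(-r*dt) * [p_u * V(k+1, j+1) + p_m * V(k+1, j) + p_d * V(k+1, j-1)]
  V(2,-2) = exp(-r*dt) * [p_u*0.000000 + p_m*0.000000 + p_d*0.000000] = 0.000000
  V(2,-1) = exp(-r*dt) * [p_u*0.080000 + p_m*0.000000 + p_d*0.000000] = 0.011272
  V(2,+0) = exp(-r*dt) * [p_u*0.564398 + p_m*0.080000 + p_d*0.000000] = 0.132644
  V(2,+1) = exp(-r*dt) * [p_u*1.264064 + p_m*0.564398 + p_d*0.080000] = 0.568158
  V(2,+2) = exp(-r*dt) * [p_u*2.274664 + p_m*1.264064 + p_d*0.564398] = 1.267704
  V(1,-1) = exp(-r*dt) * [p_u*0.132644 + p_m*0.011272 + p_d*0.000000] = 0.026174
  V(1,+0) = exp(-r*dt) * [p_u*0.568158 + p_m*0.132644 + p_d*0.011272] = 0.170284
  V(1,+1) = exp(-r*dt) * [p_u*1.267704 + p_m*0.568158 + p_d*0.132644] = 0.581228
  V(0,+0) = exp(-r*dt) * [p_u*0.581228 + p_m*0.170284 + p_d*0.026174] = 0.199966


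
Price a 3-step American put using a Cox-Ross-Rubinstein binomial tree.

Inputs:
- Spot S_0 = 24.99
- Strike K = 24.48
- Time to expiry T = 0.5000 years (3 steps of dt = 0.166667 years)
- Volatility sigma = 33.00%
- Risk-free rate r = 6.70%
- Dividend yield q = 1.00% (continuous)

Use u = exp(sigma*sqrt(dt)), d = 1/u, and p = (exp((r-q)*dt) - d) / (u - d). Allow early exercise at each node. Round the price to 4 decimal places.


dt = T/N = 0.166667
u = exp(sigma*sqrt(dt)) = 1.144219; d = 1/u = 0.873959
p = (exp((r-q)*dt) - d) / (u - d) = 0.501689
Discount per step: exp(-r*dt) = 0.988895
Stock lattice S(k, i) with i counting down-moves:
  k=0: S(0,0) = 24.9900
  k=1: S(1,0) = 28.5940; S(1,1) = 21.8402
  k=2: S(2,0) = 32.7178; S(2,1) = 24.9900; S(2,2) = 19.0875
  k=3: S(3,0) = 37.4363; S(3,1) = 28.5940; S(3,2) = 21.8402; S(3,3) = 16.6817
Terminal payoffs V(N, i) = max(K - S_T, 0):
  V(3,0) = 0.000000; V(3,1) = 0.000000; V(3,2) = 2.639767; V(3,3) = 7.798340
Backward induction: V(k, i) = exp(-r*dt) * [p * V(k+1, i) + (1-p) * V(k+1, i+1)]; then take max(V_cont, immediate exercise) for American.
  V(2,0) = exp(-r*dt) * [p*0.000000 + (1-p)*0.000000] = 0.000000; exercise = 0.000000; V(2,0) = max -> 0.000000
  V(2,1) = exp(-r*dt) * [p*0.000000 + (1-p)*2.639767] = 1.300817; exercise = 0.000000; V(2,1) = max -> 1.300817
  V(2,2) = exp(-r*dt) * [p*2.639767 + (1-p)*7.798340] = 5.152481; exercise = 5.392534; V(2,2) = max -> 5.392534
  V(1,0) = exp(-r*dt) * [p*0.000000 + (1-p)*1.300817] = 0.641013; exercise = 0.000000; V(1,0) = max -> 0.641013
  V(1,1) = exp(-r*dt) * [p*1.300817 + (1-p)*5.392534] = 3.302677; exercise = 2.639767; V(1,1) = max -> 3.302677
  V(0,0) = exp(-r*dt) * [p*0.641013 + (1-p)*3.302677] = 1.945502; exercise = 0.000000; V(0,0) = max -> 1.945502

Answer: Price = V(0,0) = 1.9455


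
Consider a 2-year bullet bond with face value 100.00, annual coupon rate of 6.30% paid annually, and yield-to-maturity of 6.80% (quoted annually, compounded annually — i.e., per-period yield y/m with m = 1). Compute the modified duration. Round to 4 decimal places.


Coupon per period c = face * coupon_rate / m = 6.300000
Periods per year m = 1; per-period yield y/m = 0.068000
Number of cashflows N = 2
Cashflows (t years, CF_t, discount factor 1/(1+y/m)^(m*t), PV):
  t = 1.0000: CF_t = 6.300000, DF = 0.936330, PV = 5.898876
  t = 2.0000: CF_t = 106.300000, DF = 0.876713, PV = 93.194602
Price P = sum_t PV_t = 99.093479
First compute Macaulay numerator sum_t t * PV_t:
  t * PV_t at t = 1.0000: 5.898876
  t * PV_t at t = 2.0000: 186.389205
Macaulay duration D = 192.288081 / 99.093479 = 1.940472
Modified duration = D / (1 + y/m) = 1.940472 / (1 + 0.068000) = 1.816921

Answer: Modified duration = 1.8169


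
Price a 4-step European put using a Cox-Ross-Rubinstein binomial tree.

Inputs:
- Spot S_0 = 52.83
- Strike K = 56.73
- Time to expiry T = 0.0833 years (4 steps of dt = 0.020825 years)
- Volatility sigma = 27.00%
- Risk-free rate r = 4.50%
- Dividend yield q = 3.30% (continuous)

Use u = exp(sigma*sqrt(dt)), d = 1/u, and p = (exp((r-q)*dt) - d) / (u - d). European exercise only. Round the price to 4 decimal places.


dt = T/N = 0.020825
u = exp(sigma*sqrt(dt)) = 1.039732; d = 1/u = 0.961786
p = (exp((r-q)*dt) - d) / (u - d) = 0.493467
Discount per step: exp(-r*dt) = 0.999063
Stock lattice S(k, i) with i counting down-moves:
  k=0: S(0,0) = 52.8300
  k=1: S(1,0) = 54.9291; S(1,1) = 50.8112
  k=2: S(2,0) = 57.1115; S(2,1) = 52.8300; S(2,2) = 48.8695
  k=3: S(3,0) = 59.3807; S(3,1) = 54.9291; S(3,2) = 50.8112; S(3,3) = 47.0020
  k=4: S(4,0) = 61.7400; S(4,1) = 57.1115; S(4,2) = 52.8300; S(4,3) = 48.8695; S(4,4) = 45.2058
Terminal payoffs V(N, i) = max(K - S_T, 0):
  V(4,0) = 0.000000; V(4,1) = 0.000000; V(4,2) = 3.900000; V(4,3) = 7.860547; V(4,4) = 11.524181
Backward induction: V(k, i) = exp(-r*dt) * [p * V(k+1, i) + (1-p) * V(k+1, i+1)].
  V(3,0) = exp(-r*dt) * [p*0.000000 + (1-p)*0.000000] = 0.000000
  V(3,1) = exp(-r*dt) * [p*0.000000 + (1-p)*3.900000] = 1.973629
  V(3,2) = exp(-r*dt) * [p*3.900000 + (1-p)*7.860547] = 5.900616
  V(3,3) = exp(-r*dt) * [p*7.860547 + (1-p)*11.524181] = 9.707198
  V(2,0) = exp(-r*dt) * [p*0.000000 + (1-p)*1.973629] = 0.998772
  V(2,1) = exp(-r*dt) * [p*1.973629 + (1-p)*5.900616] = 3.959066
  V(2,2) = exp(-r*dt) * [p*5.900616 + (1-p)*9.707198] = 7.821443
  V(1,0) = exp(-r*dt) * [p*0.998772 + (1-p)*3.959066] = 2.495919
  V(1,1) = exp(-r*dt) * [p*3.959066 + (1-p)*7.821443] = 5.909947
  V(0,0) = exp(-r*dt) * [p*2.495919 + (1-p)*5.909947] = 4.221280

Answer: Price = V(0,0) = 4.2213


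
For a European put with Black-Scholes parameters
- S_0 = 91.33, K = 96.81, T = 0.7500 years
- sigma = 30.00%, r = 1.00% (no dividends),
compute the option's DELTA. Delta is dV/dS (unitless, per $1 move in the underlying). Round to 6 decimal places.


Answer: Delta = -0.526118

Derivation:
d1 = -0.0655137596; d2 = -0.3253213807
phi(d1) = 0.3980870578; exp(-qT) = 1.0000000000; exp(-rT) = 0.9925280548
N(-d1) = 0.5261175243
Delta = -exp(-qT) * N(-d1) = -1.0000000000 * 0.5261175243 = -0.526118


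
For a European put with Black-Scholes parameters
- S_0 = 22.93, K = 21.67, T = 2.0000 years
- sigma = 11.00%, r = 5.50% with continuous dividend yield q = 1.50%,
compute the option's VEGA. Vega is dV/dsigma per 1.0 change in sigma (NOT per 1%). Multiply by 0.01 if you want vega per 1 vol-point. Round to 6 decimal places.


d1 = 0.9553480675; d2 = 0.7997845756
phi(d1) = 0.2527679264; exp(-qT) = 0.9704455335; exp(-rT) = 0.8958341353
Vega = S * exp(-qT) * phi(d1) * sqrt(T) = 22.9300 * 0.9704455335 * 0.2527679264 * 1.4142135624 = 7.954487

Answer: Vega = 7.954487


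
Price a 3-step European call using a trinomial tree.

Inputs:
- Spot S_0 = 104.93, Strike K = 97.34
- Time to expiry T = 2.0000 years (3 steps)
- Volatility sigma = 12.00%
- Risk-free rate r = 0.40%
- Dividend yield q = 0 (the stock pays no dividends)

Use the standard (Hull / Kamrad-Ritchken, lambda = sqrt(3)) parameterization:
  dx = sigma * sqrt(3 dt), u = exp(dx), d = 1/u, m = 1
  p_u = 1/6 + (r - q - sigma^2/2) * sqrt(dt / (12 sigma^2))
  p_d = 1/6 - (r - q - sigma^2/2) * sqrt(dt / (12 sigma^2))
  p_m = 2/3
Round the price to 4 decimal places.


Answer: Price = V(0,0) = 12.0186

Derivation:
dt = T/N = 0.666667; dx = sigma*sqrt(3*dt) = 0.169706
u = exp(dx) = 1.184956; d = 1/u = 0.843913
p_u = 0.160381, p_m = 0.666667, p_d = 0.172952
Discount per step: exp(-r*dt) = 0.997337
Stock lattice S(k, j) with j the centered position index:
  k=0: S(0,+0) = 104.9300
  k=1: S(1,-1) = 88.5518; S(1,+0) = 104.9300; S(1,+1) = 124.3374
  k=2: S(2,-2) = 74.7300; S(2,-1) = 88.5518; S(2,+0) = 104.9300; S(2,+1) = 124.3374; S(2,+2) = 147.3344
  k=3: S(3,-3) = 63.0657; S(3,-2) = 74.7300; S(3,-1) = 88.5518; S(3,+0) = 104.9300; S(3,+1) = 124.3374; S(3,+2) = 147.3344; S(3,+3) = 174.5848
Terminal payoffs V(N, j) = max(S_T - K, 0):
  V(3,-3) = 0.000000; V(3,-2) = 0.000000; V(3,-1) = 0.000000; V(3,+0) = 7.590000; V(3,+1) = 26.997431; V(3,+2) = 49.994383; V(3,+3) = 77.244758
Backward induction: V(k, j) = exp(-r*dt) * [p_u * V(k+1, j+1) + p_m * V(k+1, j) + p_d * V(k+1, j-1)]
  V(2,-2) = exp(-r*dt) * [p_u*0.000000 + p_m*0.000000 + p_d*0.000000] = 0.000000
  V(2,-1) = exp(-r*dt) * [p_u*7.590000 + p_m*0.000000 + p_d*0.000000] = 1.214052
  V(2,+0) = exp(-r*dt) * [p_u*26.997431 + p_m*7.590000 + p_d*0.000000] = 9.364876
  V(2,+1) = exp(-r*dt) * [p_u*49.994383 + p_m*26.997431 + p_d*7.590000] = 27.256376
  V(2,+2) = exp(-r*dt) * [p_u*77.244758 + p_m*49.994383 + p_d*26.997431] = 50.253275
  V(1,-1) = exp(-r*dt) * [p_u*9.364876 + p_m*1.214052 + p_d*0.000000] = 2.305163
  V(1,+0) = exp(-r*dt) * [p_u*27.256376 + p_m*9.364876 + p_d*1.214052] = 10.795808
  V(1,+1) = exp(-r*dt) * [p_u*50.253275 + p_m*27.256376 + p_d*9.364876] = 27.776107
  V(0,+0) = exp(-r*dt) * [p_u*27.776107 + p_m*10.795808 + p_d*2.305163] = 12.018564


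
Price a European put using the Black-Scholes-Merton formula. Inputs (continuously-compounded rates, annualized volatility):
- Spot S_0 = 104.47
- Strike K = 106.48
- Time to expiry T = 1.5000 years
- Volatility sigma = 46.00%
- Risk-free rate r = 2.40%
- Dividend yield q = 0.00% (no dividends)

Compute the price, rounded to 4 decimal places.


d1 = (ln(S/K) + (r - q + 0.5*sigma^2) * T) / (sigma * sqrt(T)) = 0.31176462
d2 = d1 - sigma * sqrt(T) = -0.25161802
exp(-rT) = 0.96464029; exp(-qT) = 1.00000000
P = K * exp(-rT) * N(-d2) - S_0 * exp(-qT) * N(-d1)
N(-d1) = 0.37760971; N(-d2) = 0.59933184
P = 106.4800 * 0.96464029 * 0.59933184 - 104.4700 * 1.00000000 * 0.37760971 = 22.1114

Answer: Price = 22.1114


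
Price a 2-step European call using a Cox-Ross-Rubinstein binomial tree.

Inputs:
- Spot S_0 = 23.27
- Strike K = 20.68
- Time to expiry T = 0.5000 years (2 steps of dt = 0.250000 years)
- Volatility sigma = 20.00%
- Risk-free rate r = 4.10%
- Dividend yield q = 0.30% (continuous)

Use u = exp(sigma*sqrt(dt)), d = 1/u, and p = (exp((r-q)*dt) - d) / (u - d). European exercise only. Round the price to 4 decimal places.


dt = T/N = 0.250000
u = exp(sigma*sqrt(dt)) = 1.105171; d = 1/u = 0.904837
p = (exp((r-q)*dt) - d) / (u - d) = 0.522668
Discount per step: exp(-r*dt) = 0.989802
Stock lattice S(k, i) with i counting down-moves:
  k=0: S(0,0) = 23.2700
  k=1: S(1,0) = 25.7173; S(1,1) = 21.0556
  k=2: S(2,0) = 28.4220; S(2,1) = 23.2700; S(2,2) = 19.0519
Terminal payoffs V(N, i) = max(S_T - K, 0):
  V(2,0) = 7.742042; V(2,1) = 2.590000; V(2,2) = 0.000000
Backward induction: V(k, i) = exp(-r*dt) * [p * V(k+1, i) + (1-p) * V(k+1, i+1)].
  V(1,0) = exp(-r*dt) * [p*7.742042 + (1-p)*2.590000] = 5.228934
  V(1,1) = exp(-r*dt) * [p*2.590000 + (1-p)*0.000000] = 1.339905
  V(0,0) = exp(-r*dt) * [p*5.228934 + (1-p)*1.339905] = 3.338182

Answer: Price = V(0,0) = 3.3382


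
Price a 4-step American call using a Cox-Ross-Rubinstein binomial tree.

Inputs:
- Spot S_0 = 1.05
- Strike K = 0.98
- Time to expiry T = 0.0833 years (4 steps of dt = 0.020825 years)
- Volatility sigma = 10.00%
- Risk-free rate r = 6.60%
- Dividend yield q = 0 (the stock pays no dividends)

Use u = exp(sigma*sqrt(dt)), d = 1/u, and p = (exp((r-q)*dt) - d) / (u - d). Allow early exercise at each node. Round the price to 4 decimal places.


dt = T/N = 0.020825
u = exp(sigma*sqrt(dt)) = 1.014535; d = 1/u = 0.985673
p = (exp((r-q)*dt) - d) / (u - d) = 0.544045
Discount per step: exp(-r*dt) = 0.998626
Stock lattice S(k, i) with i counting down-moves:
  k=0: S(0,0) = 1.0500
  k=1: S(1,0) = 1.0653; S(1,1) = 1.0350
  k=2: S(2,0) = 1.0807; S(2,1) = 1.0500; S(2,2) = 1.0201
  k=3: S(3,0) = 1.0965; S(3,1) = 1.0653; S(3,2) = 1.0350; S(3,3) = 1.0055
  k=4: S(4,0) = 1.1124; S(4,1) = 1.0807; S(4,2) = 1.0500; S(4,3) = 1.0201; S(4,4) = 0.9911
Terminal payoffs V(N, i) = max(S_T - K, 0):
  V(4,0) = 0.132393; V(4,1) = 0.100746; V(4,2) = 0.070000; V(4,3) = 0.040128; V(4,4) = 0.011106
Backward induction: V(k, i) = exp(-r*dt) * [p * V(k+1, i) + (1-p) * V(k+1, i+1)]; then take max(V_cont, immediate exercise) for American.
  V(3,0) = exp(-r*dt) * [p*0.132393 + (1-p)*0.100746] = 0.117802; exercise = 0.116456; V(3,0) = max -> 0.117802
  V(3,1) = exp(-r*dt) * [p*0.100746 + (1-p)*0.070000] = 0.086608; exercise = 0.085262; V(3,1) = max -> 0.086608
  V(3,2) = exp(-r*dt) * [p*0.070000 + (1-p)*0.040128] = 0.056302; exercise = 0.054956; V(3,2) = max -> 0.056302
  V(3,3) = exp(-r*dt) * [p*0.040128 + (1-p)*0.011106] = 0.026859; exercise = 0.025513; V(3,3) = max -> 0.026859
  V(2,0) = exp(-r*dt) * [p*0.117802 + (1-p)*0.086608] = 0.103437; exercise = 0.100746; V(2,0) = max -> 0.103437
  V(2,1) = exp(-r*dt) * [p*0.086608 + (1-p)*0.056302] = 0.072690; exercise = 0.070000; V(2,1) = max -> 0.072690
  V(2,2) = exp(-r*dt) * [p*0.056302 + (1-p)*0.026859] = 0.042819; exercise = 0.040128; V(2,2) = max -> 0.042819
  V(1,0) = exp(-r*dt) * [p*0.103437 + (1-p)*0.072690] = 0.089295; exercise = 0.085262; V(1,0) = max -> 0.089295
  V(1,1) = exp(-r*dt) * [p*0.072690 + (1-p)*0.042819] = 0.058989; exercise = 0.054956; V(1,1) = max -> 0.058989
  V(0,0) = exp(-r*dt) * [p*0.089295 + (1-p)*0.058989] = 0.075373; exercise = 0.070000; V(0,0) = max -> 0.075373

Answer: Price = V(0,0) = 0.0754


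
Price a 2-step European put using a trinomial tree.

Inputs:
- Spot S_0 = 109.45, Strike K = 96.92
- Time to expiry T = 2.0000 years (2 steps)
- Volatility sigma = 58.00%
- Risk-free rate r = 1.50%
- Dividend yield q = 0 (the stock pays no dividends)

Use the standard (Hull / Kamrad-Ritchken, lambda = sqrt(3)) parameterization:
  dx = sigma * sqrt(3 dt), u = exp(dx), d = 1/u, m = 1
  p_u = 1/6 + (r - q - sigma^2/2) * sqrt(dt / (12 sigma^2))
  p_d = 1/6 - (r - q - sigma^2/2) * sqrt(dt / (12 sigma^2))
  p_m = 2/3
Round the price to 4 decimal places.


dt = T/N = 1.000000; dx = sigma*sqrt(3*dt) = 1.004589
u = exp(dx) = 2.730786; d = 1/u = 0.366195
p_u = 0.090417, p_m = 0.666667, p_d = 0.242917
Discount per step: exp(-r*dt) = 0.985112
Stock lattice S(k, j) with j the centered position index:
  k=0: S(0,+0) = 109.4500
  k=1: S(1,-1) = 40.0800; S(1,+0) = 109.4500; S(1,+1) = 298.8845
  k=2: S(2,-2) = 14.6771; S(2,-1) = 40.0800; S(2,+0) = 109.4500; S(2,+1) = 298.8845; S(2,+2) = 816.1897
Terminal payoffs V(N, j) = max(K - S_T, 0):
  V(2,-2) = 82.242894; V(2,-1) = 56.839964; V(2,+0) = 0.000000; V(2,+1) = 0.000000; V(2,+2) = 0.000000
Backward induction: V(k, j) = exp(-r*dt) * [p_u * V(k+1, j+1) + p_m * V(k+1, j) + p_d * V(k+1, j-1)]
  V(1,-1) = exp(-r*dt) * [p_u*0.000000 + p_m*56.839964 + p_d*82.242894] = 57.009889
  V(1,+0) = exp(-r*dt) * [p_u*0.000000 + p_m*0.000000 + p_d*56.839964] = 13.601813
  V(1,+1) = exp(-r*dt) * [p_u*0.000000 + p_m*0.000000 + p_d*0.000000] = 0.000000
  V(0,+0) = exp(-r*dt) * [p_u*0.000000 + p_m*13.601813 + p_d*57.009889] = 22.575348

Answer: Price = V(0,0) = 22.5753


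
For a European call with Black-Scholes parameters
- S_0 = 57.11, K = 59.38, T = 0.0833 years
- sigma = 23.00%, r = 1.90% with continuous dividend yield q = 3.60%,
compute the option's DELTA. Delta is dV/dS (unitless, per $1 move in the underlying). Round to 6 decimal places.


d1 = -0.5753223966; d2 = -0.6417043971
phi(d1) = 0.3380922596; exp(-qT) = 0.9970056919; exp(-rT) = 0.9984185518
N(d1) = 0.2825366386
Delta = exp(-qT) * N(d1) = 0.9970056919 * 0.2825366386 = 0.281691

Answer: Delta = 0.281691


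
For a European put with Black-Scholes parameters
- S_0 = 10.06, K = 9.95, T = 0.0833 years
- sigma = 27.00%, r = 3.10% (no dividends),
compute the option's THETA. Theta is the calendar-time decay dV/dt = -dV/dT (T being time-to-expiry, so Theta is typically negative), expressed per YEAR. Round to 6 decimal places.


d1 = 0.2131900784; d2 = 0.1352633821
phi(d1) = 0.3899785513; exp(-qT) = 1.0000000000; exp(-rT) = 0.9974210313
Theta = -S*exp(-qT)*phi(d1)*sigma/(2*sqrt(T)) + r*K*exp(-rT)*N(-d2) - q*S*exp(-qT)*N(-d1)
N(-d1) = 0.4155893533; N(-d2) = 0.4462018179; sqrt(T) = 0.2886173938
Term 1 = -10.0600 * 1.0000000000 * 0.3899785513 * 0.2700 / (2 * 0.2886173938) = -1.8350587383
Term 2 = 0.0310 * 9.9500 * 0.9974210313 * 0.4462018179 = 0.1372760048
Term 3 = 0 (no dividend yield, q = 0)
Theta = -1.8350587383 + (0.1372760048) + (0.0000000000) = -1.697783

Answer: Theta = -1.697783


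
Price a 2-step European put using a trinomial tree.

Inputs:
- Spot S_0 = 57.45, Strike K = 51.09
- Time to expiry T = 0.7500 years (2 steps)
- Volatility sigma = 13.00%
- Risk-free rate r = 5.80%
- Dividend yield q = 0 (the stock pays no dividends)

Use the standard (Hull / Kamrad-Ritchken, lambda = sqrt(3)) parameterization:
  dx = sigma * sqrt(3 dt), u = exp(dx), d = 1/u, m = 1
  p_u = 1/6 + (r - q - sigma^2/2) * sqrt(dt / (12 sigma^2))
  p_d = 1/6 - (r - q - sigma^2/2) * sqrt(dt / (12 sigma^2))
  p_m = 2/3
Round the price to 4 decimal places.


dt = T/N = 0.375000; dx = sigma*sqrt(3*dt) = 0.137886
u = exp(dx) = 1.147844; d = 1/u = 0.871198
p_u = 0.234046, p_m = 0.666667, p_d = 0.099288
Discount per step: exp(-r*dt) = 0.978485
Stock lattice S(k, j) with j the centered position index:
  k=0: S(0,+0) = 57.4500
  k=1: S(1,-1) = 50.0503; S(1,+0) = 57.4500; S(1,+1) = 65.9437
  k=2: S(2,-2) = 43.6038; S(2,-1) = 50.0503; S(2,+0) = 57.4500; S(2,+1) = 65.9437; S(2,+2) = 75.6931
Terminal payoffs V(N, j) = max(K - S_T, 0):
  V(2,-2) = 7.486241; V(2,-1) = 1.039666; V(2,+0) = 0.000000; V(2,+1) = 0.000000; V(2,+2) = 0.000000
Backward induction: V(k, j) = exp(-r*dt) * [p_u * V(k+1, j+1) + p_m * V(k+1, j) + p_d * V(k+1, j-1)]
  V(1,-1) = exp(-r*dt) * [p_u*0.000000 + p_m*1.039666 + p_d*7.486241] = 1.405497
  V(1,+0) = exp(-r*dt) * [p_u*0.000000 + p_m*0.000000 + p_d*1.039666] = 0.101005
  V(1,+1) = exp(-r*dt) * [p_u*0.000000 + p_m*0.000000 + p_d*0.000000] = 0.000000
  V(0,+0) = exp(-r*dt) * [p_u*0.000000 + p_m*0.101005 + p_d*1.405497] = 0.202434

Answer: Price = V(0,0) = 0.2024


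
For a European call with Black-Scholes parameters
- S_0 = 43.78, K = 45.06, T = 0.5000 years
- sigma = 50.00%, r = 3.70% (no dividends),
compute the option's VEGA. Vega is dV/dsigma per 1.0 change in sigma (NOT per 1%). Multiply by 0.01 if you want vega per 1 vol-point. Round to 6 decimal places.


Answer: Vega = 12.216324

Derivation:
d1 = 0.1475934285; d2 = -0.2059599621
phi(d1) = 0.3946206153; exp(-qT) = 1.0000000000; exp(-rT) = 0.9816700746
Vega = S * exp(-qT) * phi(d1) * sqrt(T) = 43.7800 * 1.0000000000 * 0.3946206153 * 0.7071067812 = 12.216324


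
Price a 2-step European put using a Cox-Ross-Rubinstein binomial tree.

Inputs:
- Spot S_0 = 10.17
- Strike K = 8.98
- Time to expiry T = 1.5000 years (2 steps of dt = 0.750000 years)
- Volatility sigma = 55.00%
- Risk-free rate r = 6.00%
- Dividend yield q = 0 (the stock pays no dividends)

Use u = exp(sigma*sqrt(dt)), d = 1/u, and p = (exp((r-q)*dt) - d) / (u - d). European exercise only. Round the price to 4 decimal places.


Answer: Price = V(0,0) = 1.5034

Derivation:
dt = T/N = 0.750000
u = exp(sigma*sqrt(dt)) = 1.610128; d = 1/u = 0.621068
p = (exp((r-q)*dt) - d) / (u - d) = 0.429660
Discount per step: exp(-r*dt) = 0.955997
Stock lattice S(k, i) with i counting down-moves:
  k=0: S(0,0) = 10.1700
  k=1: S(1,0) = 16.3750; S(1,1) = 6.3163
  k=2: S(2,0) = 26.3659; S(2,1) = 10.1700; S(2,2) = 3.9228
Terminal payoffs V(N, i) = max(K - S_T, 0):
  V(2,0) = 0.000000; V(2,1) = 0.000000; V(2,2) = 5.057166
Backward induction: V(k, i) = exp(-r*dt) * [p * V(k+1, i) + (1-p) * V(k+1, i+1)].
  V(1,0) = exp(-r*dt) * [p*0.000000 + (1-p)*0.000000] = 0.000000
  V(1,1) = exp(-r*dt) * [p*0.000000 + (1-p)*5.057166] = 2.757388
  V(0,0) = exp(-r*dt) * [p*0.000000 + (1-p)*2.757388] = 1.503449


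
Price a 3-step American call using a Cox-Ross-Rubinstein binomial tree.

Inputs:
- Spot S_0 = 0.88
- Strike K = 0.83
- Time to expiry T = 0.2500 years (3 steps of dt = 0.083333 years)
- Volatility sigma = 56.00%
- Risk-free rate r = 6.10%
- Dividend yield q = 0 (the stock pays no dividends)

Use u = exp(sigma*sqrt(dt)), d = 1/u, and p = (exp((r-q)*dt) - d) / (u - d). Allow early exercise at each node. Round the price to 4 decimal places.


dt = T/N = 0.083333
u = exp(sigma*sqrt(dt)) = 1.175458; d = 1/u = 0.850732
p = (exp((r-q)*dt) - d) / (u - d) = 0.475367
Discount per step: exp(-r*dt) = 0.994930
Stock lattice S(k, i) with i counting down-moves:
  k=0: S(0,0) = 0.8800
  k=1: S(1,0) = 1.0344; S(1,1) = 0.7486
  k=2: S(2,0) = 1.2159; S(2,1) = 0.8800; S(2,2) = 0.6369
  k=3: S(3,0) = 1.4292; S(3,1) = 1.0344; S(3,2) = 0.7486; S(3,3) = 0.5418
Terminal payoffs V(N, i) = max(S_T - K, 0):
  V(3,0) = 0.599237; V(3,1) = 0.204403; V(3,2) = 0.000000; V(3,3) = 0.000000
Backward induction: V(k, i) = exp(-r*dt) * [p * V(k+1, i) + (1-p) * V(k+1, i+1)]; then take max(V_cont, immediate exercise) for American.
  V(2,0) = exp(-r*dt) * [p*0.599237 + (1-p)*0.204403] = 0.390106; exercise = 0.385898; V(2,0) = max -> 0.390106
  V(2,1) = exp(-r*dt) * [p*0.204403 + (1-p)*0.000000] = 0.096674; exercise = 0.050000; V(2,1) = max -> 0.096674
  V(2,2) = exp(-r*dt) * [p*0.000000 + (1-p)*0.000000] = 0.000000; exercise = 0.000000; V(2,2) = max -> 0.000000
  V(1,0) = exp(-r*dt) * [p*0.390106 + (1-p)*0.096674] = 0.234965; exercise = 0.204403; V(1,0) = max -> 0.234965
  V(1,1) = exp(-r*dt) * [p*0.096674 + (1-p)*0.000000] = 0.045723; exercise = 0.000000; V(1,1) = max -> 0.045723
  V(0,0) = exp(-r*dt) * [p*0.234965 + (1-p)*0.045723] = 0.134994; exercise = 0.050000; V(0,0) = max -> 0.134994

Answer: Price = V(0,0) = 0.1350


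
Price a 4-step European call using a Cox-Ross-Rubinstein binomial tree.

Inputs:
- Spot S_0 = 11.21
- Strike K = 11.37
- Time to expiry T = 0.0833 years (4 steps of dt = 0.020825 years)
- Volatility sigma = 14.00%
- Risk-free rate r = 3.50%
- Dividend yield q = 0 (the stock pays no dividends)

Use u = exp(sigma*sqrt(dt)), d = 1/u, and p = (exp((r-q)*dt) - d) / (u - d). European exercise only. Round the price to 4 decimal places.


Answer: Price = V(0,0) = 0.1334

Derivation:
dt = T/N = 0.020825
u = exp(sigma*sqrt(dt)) = 1.020409; d = 1/u = 0.979999
p = (exp((r-q)*dt) - d) / (u - d) = 0.512993
Discount per step: exp(-r*dt) = 0.999271
Stock lattice S(k, i) with i counting down-moves:
  k=0: S(0,0) = 11.2100
  k=1: S(1,0) = 11.4388; S(1,1) = 10.9858
  k=2: S(2,0) = 11.6722; S(2,1) = 11.2100; S(2,2) = 10.7661
  k=3: S(3,0) = 11.9104; S(3,1) = 11.4388; S(3,2) = 10.9858; S(3,3) = 10.5507
  k=4: S(4,0) = 12.1535; S(4,1) = 11.6722; S(4,2) = 11.2100; S(4,3) = 10.7661; S(4,4) = 10.3397
Terminal payoffs V(N, i) = max(S_T - K, 0):
  V(4,0) = 0.783523; V(4,1) = 0.302232; V(4,2) = 0.000000; V(4,3) = 0.000000; V(4,4) = 0.000000
Backward induction: V(k, i) = exp(-r*dt) * [p * V(k+1, i) + (1-p) * V(k+1, i+1)].
  V(3,0) = exp(-r*dt) * [p*0.783523 + (1-p)*0.302232] = 0.548731
  V(3,1) = exp(-r*dt) * [p*0.302232 + (1-p)*0.000000] = 0.154930
  V(3,2) = exp(-r*dt) * [p*0.000000 + (1-p)*0.000000] = 0.000000
  V(3,3) = exp(-r*dt) * [p*0.000000 + (1-p)*0.000000] = 0.000000
  V(2,0) = exp(-r*dt) * [p*0.548731 + (1-p)*0.154930] = 0.356687
  V(2,1) = exp(-r*dt) * [p*0.154930 + (1-p)*0.000000] = 0.079420
  V(2,2) = exp(-r*dt) * [p*0.000000 + (1-p)*0.000000] = 0.000000
  V(1,0) = exp(-r*dt) * [p*0.356687 + (1-p)*0.079420] = 0.221495
  V(1,1) = exp(-r*dt) * [p*0.079420 + (1-p)*0.000000] = 0.040712
  V(0,0) = exp(-r*dt) * [p*0.221495 + (1-p)*0.040712] = 0.133355


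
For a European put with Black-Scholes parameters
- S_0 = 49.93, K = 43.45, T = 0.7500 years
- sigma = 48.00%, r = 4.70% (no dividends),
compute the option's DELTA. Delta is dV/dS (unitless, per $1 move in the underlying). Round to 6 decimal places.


Answer: Delta = -0.265312

Derivation:
d1 = 0.6270533262; d2 = 0.2113611324
phi(d1) = 0.3277394093; exp(-qT) = 1.0000000000; exp(-rT) = 0.9653640451
N(-d1) = 0.2653121402
Delta = -exp(-qT) * N(-d1) = -1.0000000000 * 0.2653121402 = -0.265312


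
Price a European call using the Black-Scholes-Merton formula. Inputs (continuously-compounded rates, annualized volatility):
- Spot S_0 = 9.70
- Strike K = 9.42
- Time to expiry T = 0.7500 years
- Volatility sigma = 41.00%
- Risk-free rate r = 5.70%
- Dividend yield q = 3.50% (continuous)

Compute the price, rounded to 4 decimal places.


d1 = (ln(S/K) + (r - q + 0.5*sigma^2) * T) / (sigma * sqrt(T)) = 0.30649779
d2 = d1 - sigma * sqrt(T) = -0.04857263
exp(-rT) = 0.95815090; exp(-qT) = 0.97409154
C = S_0 * exp(-qT) * N(d1) - K * exp(-rT) * N(d2)
N(d1) = 0.62038717; N(d2) = 0.48062994
C = 9.7000 * 0.97409154 * 0.62038717 - 9.4200 * 0.95815090 * 0.48062994 = 1.5238

Answer: Price = 1.5238


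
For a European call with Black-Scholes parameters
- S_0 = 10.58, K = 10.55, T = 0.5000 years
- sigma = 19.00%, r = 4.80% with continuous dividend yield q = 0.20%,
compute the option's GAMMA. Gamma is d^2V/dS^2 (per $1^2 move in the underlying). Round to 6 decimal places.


Answer: Gamma = 0.271099

Derivation:
d1 = 0.2595049621; d2 = 0.1251546737
phi(d1) = 0.3857329664; exp(-qT) = 0.9990004998; exp(-rT) = 0.9762857098
Gamma = exp(-qT) * phi(d1) / (S * sigma * sqrt(T)) = 0.9990004998 * 0.3857329664 / (10.5800 * 0.1900 * 0.7071067812) = 0.271099


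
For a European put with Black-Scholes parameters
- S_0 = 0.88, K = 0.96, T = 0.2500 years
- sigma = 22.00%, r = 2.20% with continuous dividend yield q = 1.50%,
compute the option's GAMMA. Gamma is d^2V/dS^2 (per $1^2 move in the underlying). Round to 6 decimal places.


d1 = -0.7201034272; d2 = -0.8301034272
phi(d1) = 0.3078283347; exp(-qT) = 0.9962570225; exp(-rT) = 0.9945150973
Gamma = exp(-qT) * phi(d1) / (S * sigma * sqrt(T)) = 0.9962570225 * 0.3078283347 / (0.8800 * 0.2200 * 0.5000000000) = 3.168142

Answer: Gamma = 3.168142


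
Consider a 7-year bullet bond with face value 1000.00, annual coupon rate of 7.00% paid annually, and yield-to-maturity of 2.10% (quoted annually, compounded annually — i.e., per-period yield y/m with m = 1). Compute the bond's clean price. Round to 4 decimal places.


Answer: Price = 1315.9121

Derivation:
Coupon per period c = face * coupon_rate / m = 70.000000
Periods per year m = 1; per-period yield y/m = 0.021000
Number of cashflows N = 7
Cashflows (t years, CF_t, discount factor 1/(1+y/m)^(m*t), PV):
  t = 1.0000: CF_t = 70.000000, DF = 0.979432, PV = 68.560235
  t = 2.0000: CF_t = 70.000000, DF = 0.959287, PV = 67.150083
  t = 3.0000: CF_t = 70.000000, DF = 0.939556, PV = 65.768936
  t = 4.0000: CF_t = 70.000000, DF = 0.920231, PV = 64.416196
  t = 5.0000: CF_t = 70.000000, DF = 0.901304, PV = 63.091279
  t = 6.0000: CF_t = 70.000000, DF = 0.882766, PV = 61.793613
  t = 7.0000: CF_t = 1070.000000, DF = 0.864609, PV = 925.131744
Price P = sum_t PV_t = 1315.912085


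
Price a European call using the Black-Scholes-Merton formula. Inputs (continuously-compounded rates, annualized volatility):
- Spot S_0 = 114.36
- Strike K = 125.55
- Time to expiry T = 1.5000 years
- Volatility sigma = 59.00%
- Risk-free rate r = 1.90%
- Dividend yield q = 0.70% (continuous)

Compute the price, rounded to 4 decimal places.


d1 = (ln(S/K) + (r - q + 0.5*sigma^2) * T) / (sigma * sqrt(T)) = 0.25701967
d2 = d1 - sigma * sqrt(T) = -0.46557980
exp(-rT) = 0.97190229; exp(-qT) = 0.98955493
C = S_0 * exp(-qT) * N(d1) - K * exp(-rT) * N(d2)
N(d1) = 0.60141821; N(d2) = 0.32075815
C = 114.3600 * 0.98955493 * 0.60141821 - 125.5500 * 0.97190229 * 0.32075815 = 28.9201

Answer: Price = 28.9201


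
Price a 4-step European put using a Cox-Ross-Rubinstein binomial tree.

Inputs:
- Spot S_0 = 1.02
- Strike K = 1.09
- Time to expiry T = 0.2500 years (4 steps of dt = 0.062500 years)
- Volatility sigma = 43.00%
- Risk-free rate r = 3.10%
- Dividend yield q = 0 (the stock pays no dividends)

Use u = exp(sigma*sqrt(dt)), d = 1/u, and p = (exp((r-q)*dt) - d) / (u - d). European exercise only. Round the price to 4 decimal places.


dt = T/N = 0.062500
u = exp(sigma*sqrt(dt)) = 1.113491; d = 1/u = 0.898077
p = (exp((r-q)*dt) - d) / (u - d) = 0.482154
Discount per step: exp(-r*dt) = 0.998064
Stock lattice S(k, i) with i counting down-moves:
  k=0: S(0,0) = 1.0200
  k=1: S(1,0) = 1.1358; S(1,1) = 0.9160
  k=2: S(2,0) = 1.2647; S(2,1) = 1.0200; S(2,2) = 0.8227
  k=3: S(3,0) = 1.4082; S(3,1) = 1.1358; S(3,2) = 0.9160; S(3,3) = 0.7388
  k=4: S(4,0) = 1.5680; S(4,1) = 1.2647; S(4,2) = 1.0200; S(4,3) = 0.8227; S(4,4) = 0.6635
Terminal payoffs V(N, i) = max(K - S_T, 0):
  V(4,0) = 0.000000; V(4,1) = 0.000000; V(4,2) = 0.070000; V(4,3) = 0.267328; V(4,4) = 0.426481
Backward induction: V(k, i) = exp(-r*dt) * [p * V(k+1, i) + (1-p) * V(k+1, i+1)].
  V(3,0) = exp(-r*dt) * [p*0.000000 + (1-p)*0.000000] = 0.000000
  V(3,1) = exp(-r*dt) * [p*0.000000 + (1-p)*0.070000] = 0.036179
  V(3,2) = exp(-r*dt) * [p*0.070000 + (1-p)*0.267328] = 0.171852
  V(3,3) = exp(-r*dt) * [p*0.267328 + (1-p)*0.426481] = 0.349068
  V(2,0) = exp(-r*dt) * [p*0.000000 + (1-p)*0.036179] = 0.018699
  V(2,1) = exp(-r*dt) * [p*0.036179 + (1-p)*0.171852] = 0.106231
  V(2,2) = exp(-r*dt) * [p*0.171852 + (1-p)*0.349068] = 0.263112
  V(1,0) = exp(-r*dt) * [p*0.018699 + (1-p)*0.106231] = 0.063903
  V(1,1) = exp(-r*dt) * [p*0.106231 + (1-p)*0.263112] = 0.187108
  V(0,0) = exp(-r*dt) * [p*0.063903 + (1-p)*0.187108] = 0.127457

Answer: Price = V(0,0) = 0.1275


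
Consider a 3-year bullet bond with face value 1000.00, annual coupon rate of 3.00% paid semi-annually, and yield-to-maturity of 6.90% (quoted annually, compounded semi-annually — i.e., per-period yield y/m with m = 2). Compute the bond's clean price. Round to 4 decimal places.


Answer: Price = 895.9223

Derivation:
Coupon per period c = face * coupon_rate / m = 15.000000
Periods per year m = 2; per-period yield y/m = 0.034500
Number of cashflows N = 6
Cashflows (t years, CF_t, discount factor 1/(1+y/m)^(m*t), PV):
  t = 0.5000: CF_t = 15.000000, DF = 0.966651, PV = 14.499758
  t = 1.0000: CF_t = 15.000000, DF = 0.934413, PV = 14.016199
  t = 1.5000: CF_t = 15.000000, DF = 0.903251, PV = 13.548767
  t = 2.0000: CF_t = 15.000000, DF = 0.873128, PV = 13.096923
  t = 2.5000: CF_t = 15.000000, DF = 0.844010, PV = 12.660148
  t = 3.0000: CF_t = 1015.000000, DF = 0.815863, PV = 828.100548
Price P = sum_t PV_t = 895.922344


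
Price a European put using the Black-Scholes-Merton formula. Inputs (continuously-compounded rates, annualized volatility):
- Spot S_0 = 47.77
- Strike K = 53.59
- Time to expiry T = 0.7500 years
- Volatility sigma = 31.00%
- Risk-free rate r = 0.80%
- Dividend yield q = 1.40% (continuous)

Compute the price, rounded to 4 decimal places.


d1 = (ln(S/K) + (r - q + 0.5*sigma^2) * T) / (sigma * sqrt(T)) = -0.31075285
d2 = d1 - sigma * sqrt(T) = -0.57922072
exp(-rT) = 0.99401796; exp(-qT) = 0.98955493
P = K * exp(-rT) * N(-d2) - S_0 * exp(-qT) * N(-d1)
N(-d1) = 0.62200574; N(-d2) = 0.71877987
P = 53.5900 * 0.99401796 * 0.71877987 - 47.7700 * 0.98955493 * 0.62200574 = 8.8861

Answer: Price = 8.8861


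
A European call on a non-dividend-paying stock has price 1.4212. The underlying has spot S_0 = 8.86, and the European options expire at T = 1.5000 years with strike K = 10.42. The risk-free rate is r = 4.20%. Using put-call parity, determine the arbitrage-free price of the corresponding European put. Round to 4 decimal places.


Answer: Put price = 2.3450

Derivation:
Put-call parity: C - P = S_0 * exp(-qT) - K * exp(-rT).
S_0 * exp(-qT) = 8.8600 * 1.00000000 = 8.86000000
K * exp(-rT) = 10.4200 * 0.93894347 = 9.78379100
P = C - S*exp(-qT) + K*exp(-rT)
P = 1.4212 - 8.86000000 + 9.78379100 = 2.3450


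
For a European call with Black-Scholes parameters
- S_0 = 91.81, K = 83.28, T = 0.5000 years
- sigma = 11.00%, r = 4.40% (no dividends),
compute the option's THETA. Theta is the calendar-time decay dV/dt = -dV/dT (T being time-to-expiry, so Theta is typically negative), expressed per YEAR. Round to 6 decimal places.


d1 = 1.5754056223; d2 = 1.4976238763
phi(d1) = 0.1153378109; exp(-qT) = 1.0000000000; exp(-rT) = 0.9782402351
Theta = -S*exp(-qT)*phi(d1)*sigma/(2*sqrt(T)) - r*K*exp(-rT)*N(d2) + q*S*exp(-qT)*N(d1)
N(d1) = 0.9424185763; N(d2) = 0.9328845001; sqrt(T) = 0.7071067812
Term 1 = -91.8100 * 1.0000000000 * 0.1153378109 * 0.1100 / (2 * 0.7071067812) = -0.8236436964
Term 2 = -0.0440 * 83.2800 * 0.9782402351 * 0.9328845001 = -3.3440040267
Term 3 = 0 (no dividend yield, q = 0)
Theta = -0.8236436964 + (-3.3440040267) + (0.0000000000) = -4.167648

Answer: Theta = -4.167648
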